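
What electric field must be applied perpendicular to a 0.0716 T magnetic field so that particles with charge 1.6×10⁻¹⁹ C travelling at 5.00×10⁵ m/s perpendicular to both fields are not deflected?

For straight-line motion qE = qvB, so E = vB.
E = 5.00×10⁵ × 0.0716 = 3.58×10⁴ V/m.

E = 3.58×10⁴ V/m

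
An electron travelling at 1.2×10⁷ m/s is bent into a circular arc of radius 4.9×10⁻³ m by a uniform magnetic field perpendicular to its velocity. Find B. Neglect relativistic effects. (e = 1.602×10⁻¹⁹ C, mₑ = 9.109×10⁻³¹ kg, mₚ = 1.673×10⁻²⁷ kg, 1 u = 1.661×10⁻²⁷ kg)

B ≈ 0.014 T

From |q|vB = mv²/r, B = mv/(|q|r).
B = (9.109×10⁻³¹)(1.2×10⁷)/((1.602×10⁻¹⁹)(4.9×10⁻³)) ≈ 0.014 T.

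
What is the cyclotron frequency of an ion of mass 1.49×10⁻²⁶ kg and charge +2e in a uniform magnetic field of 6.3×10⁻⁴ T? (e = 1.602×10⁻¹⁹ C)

f ≈ 2200 Hz

f = |q|B/(2πm).
f = (3.204×10⁻¹⁹)(6.3×10⁻⁴)/(2π·1.49×10⁻²⁶) ≈ 2200 Hz.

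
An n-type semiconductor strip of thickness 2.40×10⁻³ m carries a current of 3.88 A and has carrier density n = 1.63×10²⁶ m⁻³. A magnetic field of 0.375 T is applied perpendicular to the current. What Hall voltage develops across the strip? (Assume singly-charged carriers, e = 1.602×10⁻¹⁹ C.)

V_H ≈ 2.32×10⁻⁵ V

V_H = IB/(n e t).
V_H = (3.88)(0.375)/((1.63×10²⁶)(1.602×10⁻¹⁹)(2.40×10⁻³)) ≈ 2.32×10⁻⁵ V.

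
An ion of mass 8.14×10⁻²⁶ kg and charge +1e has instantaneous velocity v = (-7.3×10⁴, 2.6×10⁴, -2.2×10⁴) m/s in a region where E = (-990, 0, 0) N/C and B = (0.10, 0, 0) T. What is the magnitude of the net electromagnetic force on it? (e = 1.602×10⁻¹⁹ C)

v×B = (0, -2200, -2600) N/C.
E + v×B = (-990, -2200, -2600) N/C.
F = q(E + v×B) = (1.602×10⁻¹⁹ C)·(-990, -2200, -2600) = (-1.59×10⁻¹⁶, -3.52×10⁻¹⁶, -4.17×10⁻¹⁶) N.
|F| = 5.68×10⁻¹⁶ N.

|F| ≈ 5.68×10⁻¹⁶ N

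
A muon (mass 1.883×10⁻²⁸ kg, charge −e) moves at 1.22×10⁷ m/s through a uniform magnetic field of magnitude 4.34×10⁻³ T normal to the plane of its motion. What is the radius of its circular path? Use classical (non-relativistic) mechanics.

The magnetic force provides the centripetal force: |q|vB = mv²/r.
r = mv/(|q|B) = (1.883×10⁻²⁸)(1.22×10⁷)/((1.602×10⁻¹⁹)(4.34×10⁻³)) ≈ 3.30 m.

r ≈ 3.30 m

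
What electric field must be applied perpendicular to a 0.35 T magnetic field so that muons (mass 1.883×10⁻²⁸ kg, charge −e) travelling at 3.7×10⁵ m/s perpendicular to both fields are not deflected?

E = 1.3×10⁵ V/m

For straight-line motion qE = qvB, so E = vB.
E = 3.7×10⁵ × 0.35 = 1.3×10⁵ V/m.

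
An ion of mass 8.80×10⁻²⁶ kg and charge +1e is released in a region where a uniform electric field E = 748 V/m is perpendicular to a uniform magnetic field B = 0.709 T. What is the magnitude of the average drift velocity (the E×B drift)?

v_d ≈ 1060 m/s

In crossed fields the guiding centre drifts at v_d = |E×B|/B² = E/B, independent of charge and mass.
v_d = 748/0.709 = 1060 m/s.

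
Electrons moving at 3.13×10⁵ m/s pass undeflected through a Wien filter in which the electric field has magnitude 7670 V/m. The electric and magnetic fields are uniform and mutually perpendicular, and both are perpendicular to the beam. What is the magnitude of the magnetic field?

B = 0.0245 T

Balance of forces in the selector: qE = qvB ⇒ B = E/v.
B = 7670/3.13×10⁵ = 0.0245 T.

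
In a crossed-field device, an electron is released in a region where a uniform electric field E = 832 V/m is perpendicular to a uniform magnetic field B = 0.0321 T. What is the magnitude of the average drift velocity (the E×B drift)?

In crossed fields the guiding centre drifts at v_d = |E×B|/B² = E/B, independent of charge and mass.
v_d = 832/0.0321 = 2.59×10⁴ m/s.

v_d ≈ 2.59×10⁴ m/s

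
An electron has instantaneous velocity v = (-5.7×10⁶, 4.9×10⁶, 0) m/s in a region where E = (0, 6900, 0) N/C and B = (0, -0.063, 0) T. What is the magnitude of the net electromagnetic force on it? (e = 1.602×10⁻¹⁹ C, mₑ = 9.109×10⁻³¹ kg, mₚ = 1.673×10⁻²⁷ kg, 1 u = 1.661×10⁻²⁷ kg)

v×B = (0, 0, 3.59×10⁵) N/C.
E + v×B = (0, 6900, 3.59×10⁵) N/C.
F = q(E + v×B) = (−1.602×10⁻¹⁹ C)·(0, 6900, 3.59×10⁵) = (0, -1.11×10⁻¹⁵, -5.75×10⁻¹⁴) N.
|F| = 5.75×10⁻¹⁴ N.

|F| ≈ 5.75×10⁻¹⁴ N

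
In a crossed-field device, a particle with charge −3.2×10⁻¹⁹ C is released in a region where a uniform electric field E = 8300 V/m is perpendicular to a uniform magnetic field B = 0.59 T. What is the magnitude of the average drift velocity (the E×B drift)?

v_d ≈ 1.4×10⁴ m/s

The steady drift has the magnetic force balancing the electric force, so v_d = E/B.
v_d = 8300/0.59 = 1.4×10⁴ m/s.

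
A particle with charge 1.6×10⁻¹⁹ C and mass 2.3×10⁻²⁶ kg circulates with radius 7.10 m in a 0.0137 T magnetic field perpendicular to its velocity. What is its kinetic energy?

v = |q|Br/m, then KE = ½mv² = (qBr)²/(2m).
v = (1.6×10⁻¹⁹)(0.0137)(7.10)/2.3×10⁻²⁶ ≈ 6.767×10⁵ m/s.
KE = ½(2.3×10⁻²⁶)(6.767×10⁵)² ≈ 5.27×10⁻¹⁵ J.

KE ≈ 5.27×10⁻¹⁵ J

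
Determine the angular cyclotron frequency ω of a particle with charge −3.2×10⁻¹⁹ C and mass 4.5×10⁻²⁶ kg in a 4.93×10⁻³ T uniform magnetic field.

ω = |q|B/m.
ω = (3.2×10⁻¹⁹)(4.93×10⁻³)/4.5×10⁻²⁶ ≈ 3.51×10⁴ rad/s.

ω ≈ 3.51×10⁴ rad/s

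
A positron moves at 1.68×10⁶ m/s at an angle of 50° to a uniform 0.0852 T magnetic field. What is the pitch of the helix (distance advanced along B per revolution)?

v∥ = v cosθ = 1.68×10⁶·cos50° ≈ 1.080×10⁶ m/s.
T = 2πm/(|q|B) = 2π(9.109×10⁻³¹)/((1.602×10⁻¹⁹)(0.0852)) ≈ 4.193×10⁻¹⁰ s.
pitch = v∥ T = (1.080×10⁶)(4.193×10⁻¹⁰) ≈ 4.53×10⁻⁴ m.

p ≈ 4.53×10⁻⁴ m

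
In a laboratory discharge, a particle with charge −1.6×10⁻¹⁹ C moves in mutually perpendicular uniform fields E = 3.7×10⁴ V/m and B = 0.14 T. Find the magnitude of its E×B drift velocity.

In crossed fields the guiding centre drifts at v_d = |E×B|/B² = E/B, independent of charge and mass.
v_d = 3.7×10⁴/0.14 = 2.6×10⁵ m/s.

v_d ≈ 2.6×10⁵ m/s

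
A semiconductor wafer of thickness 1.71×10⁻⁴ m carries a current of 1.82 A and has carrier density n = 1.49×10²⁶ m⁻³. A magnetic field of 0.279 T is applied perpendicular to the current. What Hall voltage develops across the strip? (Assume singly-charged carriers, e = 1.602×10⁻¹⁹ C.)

V_H = IB/(n e t).
V_H = (1.82)(0.279)/((1.49×10²⁶)(1.602×10⁻¹⁹)(1.71×10⁻⁴)) ≈ 1.24×10⁻⁴ V.

V_H ≈ 1.24×10⁻⁴ V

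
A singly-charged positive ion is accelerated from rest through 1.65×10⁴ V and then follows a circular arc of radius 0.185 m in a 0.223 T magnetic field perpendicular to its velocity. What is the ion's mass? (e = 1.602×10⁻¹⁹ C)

Combine |q|V = ½mv² and r = mv/(|q|B): eliminate v to get m = qB²r²/(2V).
m = (1.602×10⁻¹⁹)(0.223)²(0.185)²/(2·1.65×10⁴) ≈ 8.26×10⁻²⁷ kg.

m ≈ 8.26×10⁻²⁷ kg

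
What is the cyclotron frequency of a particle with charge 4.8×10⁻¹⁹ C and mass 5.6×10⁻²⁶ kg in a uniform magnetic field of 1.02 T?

f = |q|B/(2πm).
f = (4.8×10⁻¹⁹)(1.02)/(2π·5.6×10⁻²⁶) ≈ 1.39×10⁶ Hz.

f ≈ 1.39×10⁶ Hz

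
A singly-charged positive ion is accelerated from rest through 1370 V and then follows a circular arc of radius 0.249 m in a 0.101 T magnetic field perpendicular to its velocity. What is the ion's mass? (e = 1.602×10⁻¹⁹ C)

m ≈ 3.70×10⁻²⁶ kg

Combine |q|V = ½mv² and r = mv/(|q|B): eliminate v to get m = qB²r²/(2V).
m = (1.602×10⁻¹⁹)(0.101)²(0.249)²/(2·1370) ≈ 3.70×10⁻²⁶ kg.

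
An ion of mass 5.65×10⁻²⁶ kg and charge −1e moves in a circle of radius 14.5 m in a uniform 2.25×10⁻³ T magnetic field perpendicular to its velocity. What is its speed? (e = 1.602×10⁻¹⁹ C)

v ≈ 9.25×10⁴ m/s

From |q|vB = mv²/r, v = |q|Br/m.
v = (1.602×10⁻¹⁹)(2.25×10⁻³)(14.5)/5.65×10⁻²⁶ ≈ 9.25×10⁴ m/s.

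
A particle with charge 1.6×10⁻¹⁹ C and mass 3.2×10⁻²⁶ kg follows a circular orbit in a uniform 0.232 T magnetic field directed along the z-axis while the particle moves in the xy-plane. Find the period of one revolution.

The cyclotron period depends only on m, q, B: T = 2πm/(|q|B).
T = 2π(3.2×10⁻²⁶)/((1.6×10⁻¹⁹)(0.232)) ≈ 5.42×10⁻⁶ s.

T ≈ 5.42×10⁻⁶ s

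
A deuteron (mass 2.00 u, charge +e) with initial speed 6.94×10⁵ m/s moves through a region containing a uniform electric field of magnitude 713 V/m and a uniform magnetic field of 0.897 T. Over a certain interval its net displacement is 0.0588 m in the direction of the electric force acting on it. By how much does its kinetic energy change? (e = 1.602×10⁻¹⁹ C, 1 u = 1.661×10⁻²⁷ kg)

The magnetic force is always ⟂ v and does no work; only the electric force changes KE.
ΔKE = F_E · d = |q|E d = (1.602×10⁻¹⁹)(713)(0.0588) ≈ 6.72×10⁻¹⁸ J.

ΔKE ≈ 6.72×10⁻¹⁸ J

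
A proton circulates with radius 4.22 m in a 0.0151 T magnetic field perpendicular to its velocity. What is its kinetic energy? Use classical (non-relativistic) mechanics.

v = |q|Br/m, then KE = ½mv² = (qBr)²/(2m).
v = (1.602×10⁻¹⁹)(0.0151)(4.22)/1.673×10⁻²⁷ ≈ 6.102×10⁶ m/s.
KE = ½(1.673×10⁻²⁷)(6.102×10⁶)² ≈ 3.11×10⁻¹⁴ J.

KE ≈ 3.11×10⁻¹⁴ J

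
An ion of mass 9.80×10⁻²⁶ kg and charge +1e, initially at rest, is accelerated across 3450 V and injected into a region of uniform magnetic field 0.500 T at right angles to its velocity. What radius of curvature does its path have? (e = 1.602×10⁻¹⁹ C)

r ≈ 0.130 m

Acceleration: |q|V = ½mv² ⇒ v = √(2|q|V/m) = √(2·1.602×10⁻¹⁹·3450/9.80×10⁻²⁶) ≈ 1.062×10⁵ m/s.
In the field: r = mv/(|q|B) = (9.80×10⁻²⁶)(1.062×10⁵)/((1.602×10⁻¹⁹)(0.500)) ≈ 0.130 m.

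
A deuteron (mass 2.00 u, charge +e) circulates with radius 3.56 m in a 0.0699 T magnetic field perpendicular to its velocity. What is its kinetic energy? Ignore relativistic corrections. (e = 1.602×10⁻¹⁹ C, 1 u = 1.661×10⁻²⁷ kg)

KE ≈ 2.39×10⁻¹³ J

v = |q|Br/m, then KE = ½mv² = (qBr)²/(2m).
v = (1.602×10⁻¹⁹)(0.0699)(3.56)/3.322×10⁻²⁷ ≈ 1.200×10⁷ m/s.
KE = ½(3.322×10⁻²⁷)(1.200×10⁷)² ≈ 2.39×10⁻¹³ J.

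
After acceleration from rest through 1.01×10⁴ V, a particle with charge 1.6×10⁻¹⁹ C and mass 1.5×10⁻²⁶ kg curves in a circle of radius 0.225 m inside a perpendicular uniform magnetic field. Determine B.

v = √(2|q|V/m) = √(2·1.6×10⁻¹⁹·1.01×10⁴/1.5×10⁻²⁶) ≈ 4.642×10⁵ m/s.
B = mv/(|q|r) = (1.5×10⁻²⁶)(4.642×10⁵)/((1.6×10⁻¹⁹)(0.225)) ≈ 0.193 T.

B ≈ 0.193 T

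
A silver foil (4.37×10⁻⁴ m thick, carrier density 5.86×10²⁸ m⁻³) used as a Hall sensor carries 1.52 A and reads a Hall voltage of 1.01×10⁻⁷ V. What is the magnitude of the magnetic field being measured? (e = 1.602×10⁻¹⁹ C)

From V_H = IB/(n e t), B = V_H n e t / I.
B = (1.01×10⁻⁷)(5.86×10²⁸)(1.602×10⁻¹⁹)(4.37×10⁻⁴)/1.52 ≈ 0.273 T.

B ≈ 0.273 T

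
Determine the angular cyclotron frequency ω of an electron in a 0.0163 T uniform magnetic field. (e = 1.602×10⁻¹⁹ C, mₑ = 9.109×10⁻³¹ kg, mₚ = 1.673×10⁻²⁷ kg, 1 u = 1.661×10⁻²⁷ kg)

ω = |q|B/m.
ω = (1.602×10⁻¹⁹)(0.0163)/9.109×10⁻³¹ ≈ 2.87×10⁹ rad/s.

ω ≈ 2.87×10⁹ rad/s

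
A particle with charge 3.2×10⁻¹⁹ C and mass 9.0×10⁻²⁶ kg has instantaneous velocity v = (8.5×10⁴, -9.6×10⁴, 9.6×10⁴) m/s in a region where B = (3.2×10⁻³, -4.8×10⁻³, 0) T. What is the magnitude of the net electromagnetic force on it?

|F| ≈ 1.80×10⁻¹⁶ N

v×B = (461, 307, -101) N/C.
F = q v×B = (3.2×10⁻¹⁹ C)·(461, 307, -101) = (1.47×10⁻¹⁶, 9.83×10⁻¹⁷, -3.23×10⁻¹⁷) N.
|F| = 1.80×10⁻¹⁶ N.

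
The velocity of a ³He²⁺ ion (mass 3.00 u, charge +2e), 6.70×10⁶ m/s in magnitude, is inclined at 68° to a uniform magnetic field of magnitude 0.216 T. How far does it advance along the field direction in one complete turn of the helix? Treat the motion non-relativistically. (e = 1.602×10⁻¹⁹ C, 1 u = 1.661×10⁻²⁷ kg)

p ≈ 1.14 m

v∥ = v cosθ = 6.70×10⁶·cos68° ≈ 2.510×10⁶ m/s.
T = 2πm/(|q|B) = 2π(4.983×10⁻²⁷)/((3.204×10⁻¹⁹)(0.216)) ≈ 4.524×10⁻⁷ s.
pitch = v∥ T = (2.510×10⁶)(4.524×10⁻⁷) ≈ 1.14 m.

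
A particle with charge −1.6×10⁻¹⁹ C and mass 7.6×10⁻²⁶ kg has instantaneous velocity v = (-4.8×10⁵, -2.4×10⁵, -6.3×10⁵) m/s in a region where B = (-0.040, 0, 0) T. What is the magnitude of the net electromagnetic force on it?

|F| ≈ 4.31×10⁻¹⁵ N

v×B = (0, 2.52×10⁴, -9600) N/C.
F = q v×B = (−1.6×10⁻¹⁹ C)·(0, 2.52×10⁴, -9600) = (0, -4.03×10⁻¹⁵, 1.54×10⁻¹⁵) N.
|F| = 4.31×10⁻¹⁵ N.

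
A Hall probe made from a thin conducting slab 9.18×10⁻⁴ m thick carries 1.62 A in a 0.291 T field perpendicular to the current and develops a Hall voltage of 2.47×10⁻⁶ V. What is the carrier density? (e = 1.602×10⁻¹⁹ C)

From V_H = IB/(n e t), n = IB/(V_H e t).
n = (1.62)(0.291)/((2.47×10⁻⁶)(1.602×10⁻¹⁹)(9.18×10⁻⁴)) ≈ 1.30×10²⁷ m⁻³.

n ≈ 1.30×10²⁷ m⁻³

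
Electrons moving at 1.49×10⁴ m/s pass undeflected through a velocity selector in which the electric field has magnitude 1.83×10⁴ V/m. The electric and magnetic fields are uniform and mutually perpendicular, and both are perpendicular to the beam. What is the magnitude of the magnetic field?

Balance of forces in the selector: qE = qvB ⇒ B = E/v.
B = 1.83×10⁴/1.49×10⁴ = 1.23 T.

B = 1.23 T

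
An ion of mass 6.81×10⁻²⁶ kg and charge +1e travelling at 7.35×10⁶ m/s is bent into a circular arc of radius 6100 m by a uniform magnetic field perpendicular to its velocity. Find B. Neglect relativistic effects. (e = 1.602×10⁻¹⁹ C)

From |q|vB = mv²/r, B = mv/(|q|r).
B = (6.81×10⁻²⁶)(7.35×10⁶)/((1.602×10⁻¹⁹)(6100)) ≈ 5.12×10⁻⁴ T.

B ≈ 5.12×10⁻⁴ T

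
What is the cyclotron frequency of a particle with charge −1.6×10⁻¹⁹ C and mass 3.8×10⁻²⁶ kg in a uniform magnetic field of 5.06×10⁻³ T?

f ≈ 3390 Hz

f = |q|B/(2πm).
f = (1.6×10⁻¹⁹)(5.06×10⁻³)/(2π·3.8×10⁻²⁶) ≈ 3390 Hz.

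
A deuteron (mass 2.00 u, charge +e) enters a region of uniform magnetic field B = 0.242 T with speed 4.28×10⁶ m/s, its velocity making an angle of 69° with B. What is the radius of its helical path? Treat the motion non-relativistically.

r ≈ 0.342 m

v⊥ = v sinθ = 4.28×10⁶·sin69° ≈ 3.996×10⁶ m/s.
r = m v⊥/(|q|B) = (3.322×10⁻²⁷)(3.996×10⁶)/((1.602×10⁻¹⁹)(0.242)) ≈ 0.342 m.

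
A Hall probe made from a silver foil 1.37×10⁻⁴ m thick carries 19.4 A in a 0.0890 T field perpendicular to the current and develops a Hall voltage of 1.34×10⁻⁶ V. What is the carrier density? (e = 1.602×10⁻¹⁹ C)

From V_H = IB/(n e t), n = IB/(V_H e t).
n = (19.4)(0.0890)/((1.34×10⁻⁶)(1.602×10⁻¹⁹)(1.37×10⁻⁴)) ≈ 5.87×10²⁸ m⁻³.

n ≈ 5.87×10²⁸ m⁻³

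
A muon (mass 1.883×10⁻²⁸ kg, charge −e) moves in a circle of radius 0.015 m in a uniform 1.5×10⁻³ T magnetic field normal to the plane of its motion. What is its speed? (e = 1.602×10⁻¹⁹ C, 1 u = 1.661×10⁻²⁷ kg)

v ≈ 1.9×10⁴ m/s

From |q|vB = mv²/r, v = |q|Br/m.
v = (1.602×10⁻¹⁹)(1.5×10⁻³)(0.015)/1.883×10⁻²⁸ ≈ 1.9×10⁴ m/s.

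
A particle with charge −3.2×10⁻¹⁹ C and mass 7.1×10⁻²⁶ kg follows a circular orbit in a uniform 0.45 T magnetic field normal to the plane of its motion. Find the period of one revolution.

T ≈ 3.1×10⁻⁶ s

The cyclotron period depends only on m, q, B: T = 2πm/(|q|B).
T = 2π(7.1×10⁻²⁶)/((3.2×10⁻¹⁹)(0.45)) ≈ 3.1×10⁻⁶ s.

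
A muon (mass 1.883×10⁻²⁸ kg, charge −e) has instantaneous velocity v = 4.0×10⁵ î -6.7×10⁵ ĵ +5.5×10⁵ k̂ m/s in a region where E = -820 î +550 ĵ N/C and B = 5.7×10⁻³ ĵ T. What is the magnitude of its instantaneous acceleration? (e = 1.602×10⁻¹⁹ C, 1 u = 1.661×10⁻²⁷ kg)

v×B = (-3140, 0, 2280) N/C.
E + v×B = (-3960, 550, 2280) N/C.
F = q(E + v×B) = (−1.602×10⁻¹⁹ C)·(-3960, 550, 2280) = (6.34×10⁻¹⁶, -8.81×10⁻¹⁷, -3.65×10⁻¹⁶) N.
|a| = |F|/m = 7.366×10⁻¹⁶/1.883×10⁻²⁸ ≈ 3.91×10¹² m/s².

|a| ≈ 3.91×10¹² m/s²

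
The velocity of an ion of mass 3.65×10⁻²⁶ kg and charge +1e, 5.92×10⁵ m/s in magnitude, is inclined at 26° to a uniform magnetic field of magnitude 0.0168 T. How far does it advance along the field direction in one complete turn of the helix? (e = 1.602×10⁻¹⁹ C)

p ≈ 45.3 m

v∥ = v cosθ = 5.92×10⁵·cos26° ≈ 5.321×10⁵ m/s.
T = 2πm/(|q|B) = 2π(3.65×10⁻²⁶)/((1.602×10⁻¹⁹)(0.0168)) ≈ 8.521×10⁻⁵ s.
pitch = v∥ T = (5.321×10⁵)(8.521×10⁻⁵) ≈ 45.3 m.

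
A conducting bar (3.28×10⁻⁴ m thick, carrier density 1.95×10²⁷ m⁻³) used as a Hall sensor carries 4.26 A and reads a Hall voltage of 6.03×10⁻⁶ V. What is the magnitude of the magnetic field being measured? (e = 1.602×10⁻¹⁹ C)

B ≈ 0.145 T

From V_H = IB/(n e t), B = V_H n e t / I.
B = (6.03×10⁻⁶)(1.95×10²⁷)(1.602×10⁻¹⁹)(3.28×10⁻⁴)/4.26 ≈ 0.145 T.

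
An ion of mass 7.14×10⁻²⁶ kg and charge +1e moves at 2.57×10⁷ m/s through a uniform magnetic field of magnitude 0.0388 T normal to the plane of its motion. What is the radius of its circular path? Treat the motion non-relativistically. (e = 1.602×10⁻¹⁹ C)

r ≈ 295 m

The magnetic force provides the centripetal force: |q|vB = mv²/r.
r = mv/(|q|B) = (7.14×10⁻²⁶)(2.57×10⁷)/((1.602×10⁻¹⁹)(0.0388)) ≈ 295 m.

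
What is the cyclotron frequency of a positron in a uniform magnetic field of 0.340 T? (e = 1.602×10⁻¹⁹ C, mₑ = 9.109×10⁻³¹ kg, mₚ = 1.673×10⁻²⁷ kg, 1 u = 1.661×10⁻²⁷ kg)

f = |q|B/(2πm).
f = (1.602×10⁻¹⁹)(0.340)/(2π·9.109×10⁻³¹) ≈ 9.52×10⁹ Hz.

f ≈ 9.52×10⁹ Hz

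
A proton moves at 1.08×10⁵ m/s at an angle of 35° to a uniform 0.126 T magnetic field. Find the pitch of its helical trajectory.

p ≈ 0.0461 m

v∥ = v cosθ = 1.08×10⁵·cos35° ≈ 8.847×10⁴ m/s.
T = 2πm/(|q|B) = 2π(1.673×10⁻²⁷)/((1.602×10⁻¹⁹)(0.126)) ≈ 5.208×10⁻⁷ s.
pitch = v∥ T = (8.847×10⁴)(5.208×10⁻⁷) ≈ 0.0461 m.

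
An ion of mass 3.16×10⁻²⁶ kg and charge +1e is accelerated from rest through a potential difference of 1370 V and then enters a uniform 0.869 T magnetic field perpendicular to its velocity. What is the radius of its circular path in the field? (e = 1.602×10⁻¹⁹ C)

r ≈ 0.0268 m

Acceleration: |q|V = ½mv² ⇒ v = √(2|q|V/m) = √(2·1.602×10⁻¹⁹·1370/3.16×10⁻²⁶) ≈ 1.179×10⁵ m/s.
In the field: r = mv/(|q|B) = (3.16×10⁻²⁶)(1.179×10⁵)/((1.602×10⁻¹⁹)(0.869)) ≈ 0.0268 m.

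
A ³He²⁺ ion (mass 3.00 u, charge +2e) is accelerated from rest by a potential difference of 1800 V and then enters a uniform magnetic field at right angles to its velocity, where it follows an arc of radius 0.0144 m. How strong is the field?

B ≈ 0.520 T

v = √(2|q|V/m) = √(2·3.204×10⁻¹⁹·1800/4.983×10⁻²⁷) ≈ 4.811×10⁵ m/s.
B = mv/(|q|r) = (4.983×10⁻²⁷)(4.811×10⁵)/((3.204×10⁻¹⁹)(0.0144)) ≈ 0.520 T.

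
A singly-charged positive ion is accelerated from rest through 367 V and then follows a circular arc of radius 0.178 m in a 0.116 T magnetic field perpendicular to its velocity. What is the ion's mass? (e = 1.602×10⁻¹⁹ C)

m ≈ 9.31×10⁻²⁶ kg

Combine |q|V = ½mv² and r = mv/(|q|B): eliminate v to get m = qB²r²/(2V).
m = (1.602×10⁻¹⁹)(0.116)²(0.178)²/(2·367) ≈ 9.31×10⁻²⁶ kg.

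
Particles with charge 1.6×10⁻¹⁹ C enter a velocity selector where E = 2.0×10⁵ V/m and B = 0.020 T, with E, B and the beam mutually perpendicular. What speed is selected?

Zero net Lorentz force requires |qE| = |q v×B|, i.e. E = vB.
v = E/B = 2.0×10⁵/0.020 = 1.0×10⁷ m/s.

v = 1.0×10⁷ m/s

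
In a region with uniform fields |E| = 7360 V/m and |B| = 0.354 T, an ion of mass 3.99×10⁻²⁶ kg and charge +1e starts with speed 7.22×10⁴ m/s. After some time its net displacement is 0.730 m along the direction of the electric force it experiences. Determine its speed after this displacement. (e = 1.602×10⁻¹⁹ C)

B does no work; ΔKE = |q|E d.
½mv_f² = ½mv₀² + |q|Ed = ½(3.99×10⁻²⁶)(7.22×10⁴)² + (1.602×10⁻¹⁹)(7360)(0.730) ≈ 1.040×10⁻¹⁶ J + 8.607×10⁻¹⁶ J ≈ 9.647×10⁻¹⁶ J.
v_f = √(2·9.647×10⁻¹⁶/3.99×10⁻²⁶) ≈ 2.20×10⁵ m/s.

v_f ≈ 2.20×10⁵ m/s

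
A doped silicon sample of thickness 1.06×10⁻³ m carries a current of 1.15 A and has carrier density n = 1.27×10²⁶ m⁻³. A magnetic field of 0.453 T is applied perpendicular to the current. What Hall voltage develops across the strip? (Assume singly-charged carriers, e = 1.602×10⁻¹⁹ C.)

V_H = IB/(n e t).
V_H = (1.15)(0.453)/((1.27×10²⁶)(1.602×10⁻¹⁹)(1.06×10⁻³)) ≈ 2.42×10⁻⁵ V.

V_H ≈ 2.42×10⁻⁵ V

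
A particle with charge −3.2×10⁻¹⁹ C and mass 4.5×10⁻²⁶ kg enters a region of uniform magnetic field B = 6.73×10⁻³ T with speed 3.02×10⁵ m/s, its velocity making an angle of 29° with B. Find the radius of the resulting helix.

v⊥ = v sinθ = 3.02×10⁵·sin29° ≈ 1.464×10⁵ m/s.
r = m v⊥/(|q|B) = (4.5×10⁻²⁶)(1.464×10⁵)/((3.2×10⁻¹⁹)(6.73×10⁻³)) ≈ 3.06 m.

r ≈ 3.06 m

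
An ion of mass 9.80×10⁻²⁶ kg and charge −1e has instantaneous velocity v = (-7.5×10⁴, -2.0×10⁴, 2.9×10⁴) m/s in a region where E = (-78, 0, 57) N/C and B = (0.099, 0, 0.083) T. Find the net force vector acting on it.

v×B = (-1660, 9100, 1980) N/C.
E + v×B = (-1740, 9100, 2040) N/C.
F = q(E + v×B) = (−1.602×10⁻¹⁹ C)·(-1740, 9100, 2040) = (2.78×10⁻¹⁶, -1.46×10⁻¹⁵, -3.26×10⁻¹⁶) N.

F ≈ (2.78×10⁻¹⁶, -1.46×10⁻¹⁵, -3.26×10⁻¹⁶) N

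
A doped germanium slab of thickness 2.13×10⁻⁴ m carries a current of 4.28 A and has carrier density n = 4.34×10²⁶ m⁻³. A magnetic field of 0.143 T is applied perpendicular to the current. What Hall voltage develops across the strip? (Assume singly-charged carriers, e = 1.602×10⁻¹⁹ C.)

V_H = IB/(n e t).
V_H = (4.28)(0.143)/((4.34×10²⁶)(1.602×10⁻¹⁹)(2.13×10⁻⁴)) ≈ 4.13×10⁻⁵ V.

V_H ≈ 4.13×10⁻⁵ V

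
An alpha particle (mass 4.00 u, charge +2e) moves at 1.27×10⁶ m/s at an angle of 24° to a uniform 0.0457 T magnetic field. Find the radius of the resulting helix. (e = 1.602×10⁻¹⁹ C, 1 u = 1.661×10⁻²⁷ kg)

r ≈ 0.234 m

v⊥ = v sinθ = 1.27×10⁶·sin24° ≈ 5.166×10⁵ m/s.
r = m v⊥/(|q|B) = (6.644×10⁻²⁷)(5.166×10⁵)/((3.204×10⁻¹⁹)(0.0457)) ≈ 0.234 m.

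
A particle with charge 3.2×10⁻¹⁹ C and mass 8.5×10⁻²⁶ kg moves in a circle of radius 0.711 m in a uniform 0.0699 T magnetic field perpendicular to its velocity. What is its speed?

v ≈ 1.87×10⁵ m/s

From |q|vB = mv²/r, v = |q|Br/m.
v = (3.2×10⁻¹⁹)(0.0699)(0.711)/8.5×10⁻²⁶ ≈ 1.87×10⁵ m/s.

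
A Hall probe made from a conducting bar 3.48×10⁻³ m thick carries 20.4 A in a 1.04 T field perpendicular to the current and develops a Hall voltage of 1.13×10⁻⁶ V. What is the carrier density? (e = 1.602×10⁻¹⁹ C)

n ≈ 3.37×10²⁸ m⁻³

From V_H = IB/(n e t), n = IB/(V_H e t).
n = (20.4)(1.04)/((1.13×10⁻⁶)(1.602×10⁻¹⁹)(3.48×10⁻³)) ≈ 3.37×10²⁸ m⁻³.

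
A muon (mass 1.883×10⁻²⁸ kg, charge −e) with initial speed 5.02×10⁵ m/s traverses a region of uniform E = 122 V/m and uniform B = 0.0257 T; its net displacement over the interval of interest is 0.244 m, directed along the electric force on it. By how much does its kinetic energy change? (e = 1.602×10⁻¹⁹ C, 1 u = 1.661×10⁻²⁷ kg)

ΔKE ≈ 4.77×10⁻¹⁸ J

The magnetic force is always ⟂ v and does no work; only the electric force changes KE.
ΔKE = F_E · d = |q|E d = (1.602×10⁻¹⁹)(122)(0.244) ≈ 4.77×10⁻¹⁸ J.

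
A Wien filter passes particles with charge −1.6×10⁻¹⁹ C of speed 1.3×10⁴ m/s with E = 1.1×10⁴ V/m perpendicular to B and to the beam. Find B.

Balance of forces in the selector: qE = qvB ⇒ B = E/v.
B = 1.1×10⁴/1.3×10⁴ = 0.85 T.

B = 0.85 T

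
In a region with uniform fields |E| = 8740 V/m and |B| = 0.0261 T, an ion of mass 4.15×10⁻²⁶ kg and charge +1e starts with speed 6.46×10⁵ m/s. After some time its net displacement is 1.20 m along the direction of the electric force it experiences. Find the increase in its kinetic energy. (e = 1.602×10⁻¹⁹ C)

ΔKE ≈ 1.68×10⁻¹⁵ J

The magnetic force is always ⟂ v and does no work; only the electric force changes KE.
ΔKE = F_E · d = |q|E d = (1.602×10⁻¹⁹)(8740)(1.20) ≈ 1.68×10⁻¹⁵ J.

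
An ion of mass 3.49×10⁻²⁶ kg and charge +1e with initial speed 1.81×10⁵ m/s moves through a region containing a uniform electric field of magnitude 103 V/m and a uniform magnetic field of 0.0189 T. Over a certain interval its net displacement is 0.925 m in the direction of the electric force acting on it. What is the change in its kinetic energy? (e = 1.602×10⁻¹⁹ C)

ΔKE ≈ 1.53×10⁻¹⁷ J

The magnetic force is always ⟂ v and does no work; only the electric force changes KE.
ΔKE = F_E · d = |q|E d = (1.602×10⁻¹⁹)(103)(0.925) ≈ 1.53×10⁻¹⁷ J.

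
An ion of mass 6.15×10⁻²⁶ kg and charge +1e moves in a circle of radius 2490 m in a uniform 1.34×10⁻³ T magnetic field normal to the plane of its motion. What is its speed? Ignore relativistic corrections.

From |q|vB = mv²/r, v = |q|Br/m.
v = (1.602×10⁻¹⁹)(1.34×10⁻³)(2490)/6.15×10⁻²⁶ ≈ 8.69×10⁶ m/s.

v ≈ 8.69×10⁶ m/s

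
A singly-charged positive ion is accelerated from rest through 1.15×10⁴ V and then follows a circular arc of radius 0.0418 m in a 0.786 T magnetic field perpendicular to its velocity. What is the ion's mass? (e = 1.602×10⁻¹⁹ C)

m ≈ 7.52×10⁻²⁷ kg

Combine |q|V = ½mv² and r = mv/(|q|B): eliminate v to get m = qB²r²/(2V).
m = (1.602×10⁻¹⁹)(0.786)²(0.0418)²/(2·1.15×10⁴) ≈ 7.52×10⁻²⁷ kg.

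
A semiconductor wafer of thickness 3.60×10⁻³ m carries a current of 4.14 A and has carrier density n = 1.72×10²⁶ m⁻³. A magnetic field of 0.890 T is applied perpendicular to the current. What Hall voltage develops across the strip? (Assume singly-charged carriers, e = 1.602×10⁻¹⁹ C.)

V_H ≈ 3.71×10⁻⁵ V

V_H = IB/(n e t).
V_H = (4.14)(0.890)/((1.72×10²⁶)(1.602×10⁻¹⁹)(3.60×10⁻³)) ≈ 3.71×10⁻⁵ V.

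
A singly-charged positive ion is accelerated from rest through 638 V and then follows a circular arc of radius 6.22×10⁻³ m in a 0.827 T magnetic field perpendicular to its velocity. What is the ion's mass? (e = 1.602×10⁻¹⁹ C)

Combine |q|V = ½mv² and r = mv/(|q|B): eliminate v to get m = qB²r²/(2V).
m = (1.602×10⁻¹⁹)(0.827)²(6.22×10⁻³)²/(2·638) ≈ 3.32×10⁻²⁷ kg.

m ≈ 3.32×10⁻²⁷ kg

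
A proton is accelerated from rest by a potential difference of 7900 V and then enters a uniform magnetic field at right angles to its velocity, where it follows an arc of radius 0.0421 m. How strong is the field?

v = √(2|q|V/m) = √(2·1.602×10⁻¹⁹·7900/1.673×10⁻²⁷) ≈ 1.230×10⁶ m/s.
B = mv/(|q|r) = (1.673×10⁻²⁷)(1.230×10⁶)/((1.602×10⁻¹⁹)(0.0421)) ≈ 0.305 T.

B ≈ 0.305 T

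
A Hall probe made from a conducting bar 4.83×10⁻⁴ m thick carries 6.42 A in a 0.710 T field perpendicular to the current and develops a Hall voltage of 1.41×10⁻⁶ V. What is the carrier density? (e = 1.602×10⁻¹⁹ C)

n ≈ 4.18×10²⁸ m⁻³

From V_H = IB/(n e t), n = IB/(V_H e t).
n = (6.42)(0.710)/((1.41×10⁻⁶)(1.602×10⁻¹⁹)(4.83×10⁻⁴)) ≈ 4.18×10²⁸ m⁻³.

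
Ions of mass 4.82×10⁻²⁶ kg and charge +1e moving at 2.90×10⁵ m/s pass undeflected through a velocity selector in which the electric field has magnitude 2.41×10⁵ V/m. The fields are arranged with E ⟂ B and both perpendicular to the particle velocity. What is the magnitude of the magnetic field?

Balance of forces in the selector: qE = qvB ⇒ B = E/v.
B = 2.41×10⁵/2.90×10⁵ = 0.831 T.

B = 0.831 T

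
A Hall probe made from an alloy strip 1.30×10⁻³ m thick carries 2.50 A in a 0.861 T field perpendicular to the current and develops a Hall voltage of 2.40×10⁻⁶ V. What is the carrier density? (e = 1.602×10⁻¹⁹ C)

From V_H = IB/(n e t), n = IB/(V_H e t).
n = (2.50)(0.861)/((2.40×10⁻⁶)(1.602×10⁻¹⁹)(1.30×10⁻³)) ≈ 4.31×10²⁷ m⁻³.

n ≈ 4.31×10²⁷ m⁻³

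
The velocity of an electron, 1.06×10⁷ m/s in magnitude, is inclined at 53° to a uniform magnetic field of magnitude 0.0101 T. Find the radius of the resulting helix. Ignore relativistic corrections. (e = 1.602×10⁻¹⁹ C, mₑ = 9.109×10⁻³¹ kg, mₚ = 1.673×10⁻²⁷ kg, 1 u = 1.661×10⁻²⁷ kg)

v⊥ = v sinθ = 1.06×10⁷·sin53° ≈ 8.466×10⁶ m/s.
r = m v⊥/(|q|B) = (9.109×10⁻³¹)(8.466×10⁶)/((1.602×10⁻¹⁹)(0.0101)) ≈ 4.77×10⁻³ m.

r ≈ 4.77×10⁻³ m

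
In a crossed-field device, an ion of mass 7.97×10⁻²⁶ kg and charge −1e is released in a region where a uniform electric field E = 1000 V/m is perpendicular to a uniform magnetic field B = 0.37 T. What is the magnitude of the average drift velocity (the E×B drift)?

v_d ≈ 2700 m/s

The E×B drift speed is v_d = E/B.
v_d = 1000/0.37 = 2700 m/s.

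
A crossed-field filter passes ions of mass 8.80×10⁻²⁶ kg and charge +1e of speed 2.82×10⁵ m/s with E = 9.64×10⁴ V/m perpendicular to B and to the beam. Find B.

B = 0.342 T

Balance of forces in the selector: qE = qvB ⇒ B = E/v.
B = 9.64×10⁴/2.82×10⁵ = 0.342 T.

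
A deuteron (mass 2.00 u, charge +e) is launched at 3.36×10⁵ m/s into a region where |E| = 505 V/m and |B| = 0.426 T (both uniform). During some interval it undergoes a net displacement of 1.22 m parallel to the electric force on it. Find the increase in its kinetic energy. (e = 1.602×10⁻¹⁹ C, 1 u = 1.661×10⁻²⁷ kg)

The magnetic force is always ⟂ v and does no work; only the electric force changes KE.
ΔKE = F_E · d = |q|E d = (1.602×10⁻¹⁹)(505)(1.22) ≈ 9.87×10⁻¹⁷ J.

ΔKE ≈ 9.87×10⁻¹⁷ J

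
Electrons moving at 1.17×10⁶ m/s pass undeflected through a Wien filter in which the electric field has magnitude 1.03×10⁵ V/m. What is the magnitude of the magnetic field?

B = 0.0880 T

Balance of forces in the selector: qE = qvB ⇒ B = E/v.
B = 1.03×10⁵/1.17×10⁶ = 0.0880 T.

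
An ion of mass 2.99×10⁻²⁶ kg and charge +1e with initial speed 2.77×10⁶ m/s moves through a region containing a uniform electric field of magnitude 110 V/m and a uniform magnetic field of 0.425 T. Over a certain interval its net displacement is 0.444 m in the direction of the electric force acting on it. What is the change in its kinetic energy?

ΔKE ≈ 7.82×10⁻¹⁸ J

The magnetic force is always ⟂ v and does no work; only the electric force changes KE.
ΔKE = F_E · d = |q|E d = (1.602×10⁻¹⁹)(110)(0.444) ≈ 7.82×10⁻¹⁸ J.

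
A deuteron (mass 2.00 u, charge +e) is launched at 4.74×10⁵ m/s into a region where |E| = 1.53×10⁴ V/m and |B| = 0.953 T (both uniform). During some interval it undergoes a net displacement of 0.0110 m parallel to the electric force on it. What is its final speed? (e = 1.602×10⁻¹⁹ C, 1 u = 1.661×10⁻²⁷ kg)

v_f ≈ 4.91×10⁵ m/s

B does no work; ΔKE = |q|E d.
½mv_f² = ½mv₀² + |q|Ed = ½(3.322×10⁻²⁷)(4.74×10⁵)² + (1.602×10⁻¹⁹)(1.53×10⁴)(0.0110) ≈ 3.732×10⁻¹⁶ J + 2.696×10⁻¹⁷ J ≈ 4.001×10⁻¹⁶ J.
v_f = √(2·4.001×10⁻¹⁶/3.322×10⁻²⁷) ≈ 4.91×10⁵ m/s.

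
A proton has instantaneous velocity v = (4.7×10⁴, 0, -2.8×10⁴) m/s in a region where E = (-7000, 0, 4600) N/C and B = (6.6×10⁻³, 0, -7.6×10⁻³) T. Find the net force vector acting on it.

F ≈ (-1.12×10⁻¹⁵, 2.76×10⁻¹⁷, 7.37×10⁻¹⁶) N

v×B = (0, 172, 0) N/C.
E + v×B = (-7000, 172, 4600) N/C.
F = q(E + v×B) = (1.602×10⁻¹⁹ C)·(-7000, 172, 4600) = (-1.12×10⁻¹⁵, 2.76×10⁻¹⁷, 7.37×10⁻¹⁶) N.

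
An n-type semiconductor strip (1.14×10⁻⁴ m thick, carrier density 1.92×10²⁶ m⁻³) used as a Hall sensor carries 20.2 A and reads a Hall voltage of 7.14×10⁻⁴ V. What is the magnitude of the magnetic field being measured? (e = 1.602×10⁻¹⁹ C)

From V_H = IB/(n e t), B = V_H n e t / I.
B = (7.14×10⁻⁴)(1.92×10²⁶)(1.602×10⁻¹⁹)(1.14×10⁻⁴)/20.2 ≈ 0.124 T.

B ≈ 0.124 T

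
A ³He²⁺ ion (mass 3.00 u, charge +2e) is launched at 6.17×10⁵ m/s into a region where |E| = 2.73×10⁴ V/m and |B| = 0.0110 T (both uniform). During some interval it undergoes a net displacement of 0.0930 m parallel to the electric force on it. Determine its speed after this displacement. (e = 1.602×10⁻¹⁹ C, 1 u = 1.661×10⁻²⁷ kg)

v_f ≈ 8.41×10⁵ m/s

B does no work; ΔKE = |q|E d.
½mv_f² = ½mv₀² + |q|Ed = ½(4.983×10⁻²⁷)(6.17×10⁵)² + (3.204×10⁻¹⁹)(2.73×10⁴)(0.0930) ≈ 9.485×10⁻¹⁶ J + 8.135×10⁻¹⁶ J ≈ 1.762×10⁻¹⁵ J.
v_f = √(2·1.762×10⁻¹⁵/4.983×10⁻²⁷) ≈ 8.41×10⁵ m/s.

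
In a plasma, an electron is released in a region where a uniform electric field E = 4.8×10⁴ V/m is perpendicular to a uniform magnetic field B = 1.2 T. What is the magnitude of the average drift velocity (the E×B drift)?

The steady drift has the magnetic force balancing the electric force, so v_d = E/B.
v_d = 4.8×10⁴/1.2 = 4.0×10⁴ m/s.

v_d ≈ 4.0×10⁴ m/s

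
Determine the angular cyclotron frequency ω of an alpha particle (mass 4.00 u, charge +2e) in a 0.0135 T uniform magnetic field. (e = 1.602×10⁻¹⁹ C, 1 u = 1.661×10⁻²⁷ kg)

ω ≈ 6.51×10⁵ rad/s

ω = |q|B/m.
ω = (3.204×10⁻¹⁹)(0.0135)/6.644×10⁻²⁷ ≈ 6.51×10⁵ rad/s.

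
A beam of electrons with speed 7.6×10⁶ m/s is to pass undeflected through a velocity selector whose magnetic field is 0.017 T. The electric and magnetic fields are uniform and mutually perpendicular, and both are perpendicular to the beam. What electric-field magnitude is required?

E = 1.3×10⁵ V/m

For straight-line motion qE = qvB, so E = vB.
E = 7.6×10⁶ × 0.017 = 1.3×10⁵ V/m.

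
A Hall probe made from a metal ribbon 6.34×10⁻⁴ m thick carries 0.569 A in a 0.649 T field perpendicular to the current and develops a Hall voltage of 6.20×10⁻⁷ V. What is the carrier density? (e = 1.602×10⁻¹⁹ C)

From V_H = IB/(n e t), n = IB/(V_H e t).
n = (0.569)(0.649)/((6.20×10⁻⁷)(1.602×10⁻¹⁹)(6.34×10⁻⁴)) ≈ 5.86×10²⁷ m⁻³.

n ≈ 5.86×10²⁷ m⁻³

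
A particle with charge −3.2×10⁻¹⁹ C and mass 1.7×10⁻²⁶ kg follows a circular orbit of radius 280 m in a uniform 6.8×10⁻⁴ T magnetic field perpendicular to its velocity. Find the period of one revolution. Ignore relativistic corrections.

T ≈ 4.9×10⁻⁴ s

The cyclotron period depends only on m, q, B: T = 2πm/(|q|B).
T = 2π(1.7×10⁻²⁶)/((3.2×10⁻¹⁹)(6.8×10⁻⁴)) ≈ 4.9×10⁻⁴ s.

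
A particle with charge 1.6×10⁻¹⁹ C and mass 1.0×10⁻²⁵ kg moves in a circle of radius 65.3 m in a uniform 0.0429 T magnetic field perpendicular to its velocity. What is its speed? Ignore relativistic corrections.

v ≈ 4.48×10⁶ m/s

From |q|vB = mv²/r, v = |q|Br/m.
v = (1.6×10⁻¹⁹)(0.0429)(65.3)/1.0×10⁻²⁵ ≈ 4.48×10⁶ m/s.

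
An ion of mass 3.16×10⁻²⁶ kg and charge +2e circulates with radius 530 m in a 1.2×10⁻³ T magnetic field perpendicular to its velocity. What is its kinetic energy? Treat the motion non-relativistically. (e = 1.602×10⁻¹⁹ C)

v = |q|Br/m, then KE = ½mv² = (qBr)²/(2m).
v = (3.204×10⁻¹⁹)(1.2×10⁻³)(530)/3.16×10⁻²⁶ ≈ 6.449×10⁶ m/s.
KE = ½(3.16×10⁻²⁶)(6.449×10⁶)² ≈ 6.6×10⁻¹³ J.

KE ≈ 6.6×10⁻¹³ J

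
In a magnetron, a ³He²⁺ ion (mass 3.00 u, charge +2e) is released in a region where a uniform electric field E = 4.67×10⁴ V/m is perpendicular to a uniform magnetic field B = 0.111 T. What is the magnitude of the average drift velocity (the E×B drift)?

In crossed fields the guiding centre drifts at v_d = |E×B|/B² = E/B, independent of charge and mass.
v_d = 4.67×10⁴/0.111 = 4.21×10⁵ m/s.

v_d ≈ 4.21×10⁵ m/s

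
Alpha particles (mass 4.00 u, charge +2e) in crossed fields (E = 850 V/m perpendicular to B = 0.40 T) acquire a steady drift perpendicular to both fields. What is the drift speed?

v_d ≈ 2100 m/s

In crossed fields the guiding centre drifts at v_d = |E×B|/B² = E/B, independent of charge and mass.
v_d = 850/0.40 = 2100 m/s.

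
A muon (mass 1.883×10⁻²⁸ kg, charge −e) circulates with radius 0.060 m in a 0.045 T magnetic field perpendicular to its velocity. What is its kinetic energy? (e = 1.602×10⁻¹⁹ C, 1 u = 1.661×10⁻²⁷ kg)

KE ≈ 3100 eV

v = |q|Br/m, then KE = ½mv² = (qBr)²/(2m).
v = (1.602×10⁻¹⁹)(0.045)(0.060)/1.883×10⁻²⁸ ≈ 2.297×10⁶ m/s.
KE = ½(1.883×10⁻²⁸)(2.297×10⁶)² ≈ 5.0×10⁻¹⁶ J = 3100 eV.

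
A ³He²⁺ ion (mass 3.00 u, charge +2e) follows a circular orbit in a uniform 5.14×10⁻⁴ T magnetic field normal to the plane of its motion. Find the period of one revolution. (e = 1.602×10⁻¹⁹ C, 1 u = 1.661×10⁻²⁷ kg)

The cyclotron period depends only on m, q, B: T = 2πm/(|q|B).
T = 2π(4.983×10⁻²⁷)/((3.204×10⁻¹⁹)(5.14×10⁻⁴)) ≈ 1.90×10⁻⁴ s.

T ≈ 1.90×10⁻⁴ s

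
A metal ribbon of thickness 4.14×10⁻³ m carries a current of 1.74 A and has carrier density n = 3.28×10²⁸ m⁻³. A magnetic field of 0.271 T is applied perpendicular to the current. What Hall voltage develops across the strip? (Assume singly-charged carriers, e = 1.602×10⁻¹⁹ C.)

V_H = IB/(n e t).
V_H = (1.74)(0.271)/((3.28×10²⁸)(1.602×10⁻¹⁹)(4.14×10⁻³)) ≈ 2.17×10⁻⁸ V.

V_H ≈ 2.17×10⁻⁸ V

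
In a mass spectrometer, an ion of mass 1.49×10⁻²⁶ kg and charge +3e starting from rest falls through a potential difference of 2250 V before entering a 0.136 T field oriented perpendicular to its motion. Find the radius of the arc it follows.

Acceleration: |q|V = ½mv² ⇒ v = √(2|q|V/m) = √(2·4.806×10⁻¹⁹·2250/1.49×10⁻²⁶) ≈ 3.810×10⁵ m/s.
In the field: r = mv/(|q|B) = (1.49×10⁻²⁶)(3.810×10⁵)/((4.806×10⁻¹⁹)(0.136)) ≈ 0.0868 m.

r ≈ 0.0868 m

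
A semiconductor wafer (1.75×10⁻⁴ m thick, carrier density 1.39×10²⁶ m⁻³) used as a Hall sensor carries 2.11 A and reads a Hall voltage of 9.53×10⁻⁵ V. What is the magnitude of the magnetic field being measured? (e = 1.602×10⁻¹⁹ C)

From V_H = IB/(n e t), B = V_H n e t / I.
B = (9.53×10⁻⁵)(1.39×10²⁶)(1.602×10⁻¹⁹)(1.75×10⁻⁴)/2.11 ≈ 0.176 T.

B ≈ 0.176 T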